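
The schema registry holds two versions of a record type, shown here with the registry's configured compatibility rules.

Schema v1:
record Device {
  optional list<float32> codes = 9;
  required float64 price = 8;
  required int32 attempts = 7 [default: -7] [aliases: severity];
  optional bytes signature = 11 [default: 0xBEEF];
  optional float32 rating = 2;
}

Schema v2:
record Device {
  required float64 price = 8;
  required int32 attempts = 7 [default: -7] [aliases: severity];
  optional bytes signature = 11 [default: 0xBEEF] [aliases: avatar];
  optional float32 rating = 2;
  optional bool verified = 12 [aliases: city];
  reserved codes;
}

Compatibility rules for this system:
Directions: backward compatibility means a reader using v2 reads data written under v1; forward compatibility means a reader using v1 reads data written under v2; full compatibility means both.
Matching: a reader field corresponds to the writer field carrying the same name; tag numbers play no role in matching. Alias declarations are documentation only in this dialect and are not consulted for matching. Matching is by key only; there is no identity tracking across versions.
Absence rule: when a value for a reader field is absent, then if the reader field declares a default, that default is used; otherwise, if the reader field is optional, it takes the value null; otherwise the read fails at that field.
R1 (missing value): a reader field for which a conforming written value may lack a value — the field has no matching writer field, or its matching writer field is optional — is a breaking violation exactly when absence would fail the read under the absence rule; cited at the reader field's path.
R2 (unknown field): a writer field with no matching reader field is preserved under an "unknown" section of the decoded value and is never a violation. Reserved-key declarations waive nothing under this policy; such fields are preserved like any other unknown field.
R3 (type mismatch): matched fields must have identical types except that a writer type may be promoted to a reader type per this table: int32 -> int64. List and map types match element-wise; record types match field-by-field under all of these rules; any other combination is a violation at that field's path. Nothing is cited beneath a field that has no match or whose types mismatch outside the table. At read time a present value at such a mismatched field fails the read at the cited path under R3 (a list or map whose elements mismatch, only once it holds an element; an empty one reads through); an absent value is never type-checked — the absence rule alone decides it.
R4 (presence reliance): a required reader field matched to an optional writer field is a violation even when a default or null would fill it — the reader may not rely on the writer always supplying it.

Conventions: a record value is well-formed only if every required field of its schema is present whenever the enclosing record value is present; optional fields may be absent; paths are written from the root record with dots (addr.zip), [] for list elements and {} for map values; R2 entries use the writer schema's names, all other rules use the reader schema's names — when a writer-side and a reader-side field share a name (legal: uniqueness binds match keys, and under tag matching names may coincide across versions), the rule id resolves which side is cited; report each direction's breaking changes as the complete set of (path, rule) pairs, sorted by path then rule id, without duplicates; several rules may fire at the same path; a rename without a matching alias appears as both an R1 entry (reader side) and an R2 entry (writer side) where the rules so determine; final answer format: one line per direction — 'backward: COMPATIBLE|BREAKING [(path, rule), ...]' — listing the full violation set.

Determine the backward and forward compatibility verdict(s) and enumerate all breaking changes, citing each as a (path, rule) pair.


backward: COMPATIBLE []; forward: COMPATIBLE []

in Device below, arrows point writer -> reader
backward on Device — v2 reading data written by v1:
  price: float64 -> float64, writer required; from price
  attempts: int32 -> int32, writer required; from attempts
  signature: bytes -> bytes, writer optional; from signature
  rating: float32 -> float32, writer optional; from rating
  verified: no writer-side match
  codes (writer side), unknown to reader
  nothing fires on Device: backward is COMPATIBLE
forward on Device — v1 reading data written by v2:
  codes: no writer-side match
  price: float64 -> float64, writer required; from price
  attempts: int32 -> int32, writer required; from attempts
  signature: bytes -> bytes, writer optional; from signature
  rating: float32 -> float32, writer optional; from rating
  verified (writer side), unknown to reader
  nothing fires on Device: forward is COMPATIBLE


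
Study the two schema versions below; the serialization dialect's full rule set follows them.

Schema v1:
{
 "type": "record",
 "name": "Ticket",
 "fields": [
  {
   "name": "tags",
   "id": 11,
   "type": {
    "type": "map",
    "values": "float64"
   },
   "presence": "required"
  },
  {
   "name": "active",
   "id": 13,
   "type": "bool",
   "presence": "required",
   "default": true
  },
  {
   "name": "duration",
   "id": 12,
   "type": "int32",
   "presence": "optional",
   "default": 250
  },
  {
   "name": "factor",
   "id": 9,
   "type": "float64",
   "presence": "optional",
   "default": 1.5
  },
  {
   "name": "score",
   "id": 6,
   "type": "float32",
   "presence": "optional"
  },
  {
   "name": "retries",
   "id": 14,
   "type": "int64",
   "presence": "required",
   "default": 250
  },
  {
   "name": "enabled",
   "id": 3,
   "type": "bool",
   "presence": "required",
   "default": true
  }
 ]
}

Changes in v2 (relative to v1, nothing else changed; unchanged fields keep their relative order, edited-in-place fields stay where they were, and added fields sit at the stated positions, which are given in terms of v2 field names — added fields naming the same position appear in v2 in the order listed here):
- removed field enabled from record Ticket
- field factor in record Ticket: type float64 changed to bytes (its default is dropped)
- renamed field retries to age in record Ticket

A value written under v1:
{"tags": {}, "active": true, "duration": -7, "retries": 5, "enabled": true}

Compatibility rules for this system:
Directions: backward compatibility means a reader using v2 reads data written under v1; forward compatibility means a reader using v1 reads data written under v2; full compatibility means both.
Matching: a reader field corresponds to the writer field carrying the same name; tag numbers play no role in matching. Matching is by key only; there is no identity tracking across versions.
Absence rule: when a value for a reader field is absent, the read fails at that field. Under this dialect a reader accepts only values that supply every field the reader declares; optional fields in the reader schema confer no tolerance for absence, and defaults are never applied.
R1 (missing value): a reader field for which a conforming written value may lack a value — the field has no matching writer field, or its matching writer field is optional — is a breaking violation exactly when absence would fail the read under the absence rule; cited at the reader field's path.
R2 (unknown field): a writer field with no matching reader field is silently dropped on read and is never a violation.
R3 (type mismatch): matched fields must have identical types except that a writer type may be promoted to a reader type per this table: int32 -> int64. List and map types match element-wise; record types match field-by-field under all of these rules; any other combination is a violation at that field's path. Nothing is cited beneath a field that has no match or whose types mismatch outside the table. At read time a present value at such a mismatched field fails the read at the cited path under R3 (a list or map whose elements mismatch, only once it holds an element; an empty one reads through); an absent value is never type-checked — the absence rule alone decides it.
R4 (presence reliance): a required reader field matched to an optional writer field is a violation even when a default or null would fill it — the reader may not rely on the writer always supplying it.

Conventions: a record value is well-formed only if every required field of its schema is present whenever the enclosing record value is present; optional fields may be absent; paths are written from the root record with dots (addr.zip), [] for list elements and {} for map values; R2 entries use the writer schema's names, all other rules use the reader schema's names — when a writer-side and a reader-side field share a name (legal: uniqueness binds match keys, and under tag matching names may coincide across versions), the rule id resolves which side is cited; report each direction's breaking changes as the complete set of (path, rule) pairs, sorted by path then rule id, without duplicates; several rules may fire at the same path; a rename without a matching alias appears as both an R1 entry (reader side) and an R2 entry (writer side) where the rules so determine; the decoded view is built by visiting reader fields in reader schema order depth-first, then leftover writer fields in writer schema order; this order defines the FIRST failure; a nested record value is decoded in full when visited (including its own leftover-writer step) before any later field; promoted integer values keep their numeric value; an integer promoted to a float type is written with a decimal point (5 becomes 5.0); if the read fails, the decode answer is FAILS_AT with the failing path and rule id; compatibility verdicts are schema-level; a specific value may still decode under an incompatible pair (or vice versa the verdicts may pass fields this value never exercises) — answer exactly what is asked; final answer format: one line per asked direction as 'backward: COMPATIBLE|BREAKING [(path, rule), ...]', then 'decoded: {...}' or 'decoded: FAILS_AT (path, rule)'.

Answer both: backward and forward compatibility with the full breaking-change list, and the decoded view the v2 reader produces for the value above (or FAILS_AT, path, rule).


backward: BREAKING [(age, R1), (duration, R1), (factor, R1), (factor, R3), (score, R1)]; forward: BREAKING [(duration, R1), (enabled, R1), (factor, R1), (factor, R3), (retries, R1), (score, R1)]; decoded: FAILS_AT (factor, R1)

each type pair in Ticket: writer, then reader
backward on Ticket — v2 reading data written by v1:
  writer required, map<string, float64> -> map<string, float64>: reader tags maps from writer tags
  writer required, bool -> bool: reader active maps from writer active
  writer optional, int32 -> int32: reader duration maps from writer duration
  writer optional, float64 -> bytes: reader factor maps from writer factor
  writer optional, float32 -> float32: reader score maps from writer score
  age: no writer match
  retries (writer side), unknown to reader
  enabled (writer side), unknown to reader
  R1 fires at age
  R1 fires at duration
  R1 fires at factor
  R3 fires at factor
  R1 fires at score
  backward on Ticket therefore BREAKING (5)
forward on Ticket — v1 reading data written by v2:
  writer required, map<string, float64> -> map<string, float64>: reader tags maps from writer tags
  writer required, bool -> bool: reader active maps from writer active
  writer optional, int32 -> int32: reader duration maps from writer duration
  writer optional, bytes -> float64: reader factor maps from writer factor
  writer optional, float32 -> float32: reader score maps from writer score
  retries: no writer match
  enabled: no writer match
  age (writer side), unknown to reader
  R1 fires at duration
  R1 fires at enabled
  R1 fires at factor
  R3 fires at factor
  R1 fires at retries
  R1 fires at score
  forward on Ticket therefore BREAKING (6)
decoding the Ticket value with the v2 reader:
  tags := {}
  active := true
  duration := -7
  read fails at factor under R1 (no fill)
  => FAILS_AT (factor, R1)


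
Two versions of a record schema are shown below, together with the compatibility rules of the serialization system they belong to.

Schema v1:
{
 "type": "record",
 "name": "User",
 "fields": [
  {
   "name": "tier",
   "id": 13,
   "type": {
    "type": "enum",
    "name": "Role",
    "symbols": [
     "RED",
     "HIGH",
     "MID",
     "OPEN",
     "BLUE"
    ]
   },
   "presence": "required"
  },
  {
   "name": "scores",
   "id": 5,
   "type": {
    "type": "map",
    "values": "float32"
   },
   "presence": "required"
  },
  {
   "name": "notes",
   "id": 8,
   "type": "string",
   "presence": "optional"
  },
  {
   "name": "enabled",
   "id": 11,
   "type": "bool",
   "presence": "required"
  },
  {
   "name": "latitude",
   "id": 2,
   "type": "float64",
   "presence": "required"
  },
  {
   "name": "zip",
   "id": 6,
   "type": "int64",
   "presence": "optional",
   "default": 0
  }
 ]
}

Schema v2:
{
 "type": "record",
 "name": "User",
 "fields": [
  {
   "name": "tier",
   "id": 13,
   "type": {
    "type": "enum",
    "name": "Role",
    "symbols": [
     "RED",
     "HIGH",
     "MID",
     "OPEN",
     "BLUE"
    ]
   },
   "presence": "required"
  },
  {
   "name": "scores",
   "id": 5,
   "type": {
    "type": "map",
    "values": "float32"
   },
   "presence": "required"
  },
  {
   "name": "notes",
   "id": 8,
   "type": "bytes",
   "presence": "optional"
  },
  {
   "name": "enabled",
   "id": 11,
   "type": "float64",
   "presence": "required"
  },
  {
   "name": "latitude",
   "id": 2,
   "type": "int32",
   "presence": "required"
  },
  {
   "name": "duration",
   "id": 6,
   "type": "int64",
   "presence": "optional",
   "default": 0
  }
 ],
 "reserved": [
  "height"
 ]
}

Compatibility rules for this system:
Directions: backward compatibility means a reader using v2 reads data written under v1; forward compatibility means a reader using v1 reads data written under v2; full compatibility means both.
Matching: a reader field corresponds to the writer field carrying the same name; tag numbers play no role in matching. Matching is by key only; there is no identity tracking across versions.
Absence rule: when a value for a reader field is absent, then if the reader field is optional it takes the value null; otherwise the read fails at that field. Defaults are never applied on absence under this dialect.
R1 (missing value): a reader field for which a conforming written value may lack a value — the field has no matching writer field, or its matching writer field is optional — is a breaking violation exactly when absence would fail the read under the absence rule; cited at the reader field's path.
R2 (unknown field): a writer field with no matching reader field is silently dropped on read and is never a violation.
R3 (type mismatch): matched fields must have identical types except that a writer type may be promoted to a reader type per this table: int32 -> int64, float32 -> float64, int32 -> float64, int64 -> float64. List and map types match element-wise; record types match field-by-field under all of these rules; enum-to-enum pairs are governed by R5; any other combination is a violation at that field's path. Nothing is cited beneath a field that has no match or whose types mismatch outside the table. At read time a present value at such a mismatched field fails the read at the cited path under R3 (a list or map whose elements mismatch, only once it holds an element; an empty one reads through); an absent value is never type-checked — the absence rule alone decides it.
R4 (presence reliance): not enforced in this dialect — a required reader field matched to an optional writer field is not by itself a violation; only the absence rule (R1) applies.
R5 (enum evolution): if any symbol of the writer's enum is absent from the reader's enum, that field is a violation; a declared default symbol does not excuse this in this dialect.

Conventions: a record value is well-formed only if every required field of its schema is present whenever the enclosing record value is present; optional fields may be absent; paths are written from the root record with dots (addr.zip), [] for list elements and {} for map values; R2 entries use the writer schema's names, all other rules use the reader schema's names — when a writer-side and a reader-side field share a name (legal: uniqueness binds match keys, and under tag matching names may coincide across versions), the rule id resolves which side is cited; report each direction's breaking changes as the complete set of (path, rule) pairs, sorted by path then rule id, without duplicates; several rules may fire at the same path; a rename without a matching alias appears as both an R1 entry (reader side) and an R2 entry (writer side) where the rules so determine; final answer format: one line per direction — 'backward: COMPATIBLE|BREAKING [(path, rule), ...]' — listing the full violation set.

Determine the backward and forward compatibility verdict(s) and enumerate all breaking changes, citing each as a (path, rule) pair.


in User below, arrows point writer -> reader
backward for User (reader v2, writer v1):
  tier: Role -> Role, writer required; from tier
  scores: map<string, float32> -> map<string, float32>, writer required; from scores
  notes: string -> bytes, writer optional; from notes
  enabled: bool -> float64, writer required; from enabled
  latitude: float64 -> int32, writer required; from latitude
  duration: no writer match
  writer field zip has no reader counterpart
  violation R3 at enabled
  violation R3 at latitude
  violation R3 at notes
  backward on User therefore BREAKING (3)
forward for User (reader v1, writer v2):
  tier: Role -> Role, writer required; from tier
  scores: map<string, float32> -> map<string, float32>, writer required; from scores
  notes: bytes -> string, writer optional; from notes
  enabled: float64 -> bool, writer required; from enabled
  latitude: int32 -> float64, writer required; from latitude
  zip: no writer match
  writer field duration has no reader counterpart
  violation R3 at enabled
  violation R3 at notes
  forward on User therefore BREAKING (2)

backward: BREAKING [(enabled, R3), (latitude, R3), (notes, R3)]; forward: BREAKING [(enabled, R3), (notes, R3)]


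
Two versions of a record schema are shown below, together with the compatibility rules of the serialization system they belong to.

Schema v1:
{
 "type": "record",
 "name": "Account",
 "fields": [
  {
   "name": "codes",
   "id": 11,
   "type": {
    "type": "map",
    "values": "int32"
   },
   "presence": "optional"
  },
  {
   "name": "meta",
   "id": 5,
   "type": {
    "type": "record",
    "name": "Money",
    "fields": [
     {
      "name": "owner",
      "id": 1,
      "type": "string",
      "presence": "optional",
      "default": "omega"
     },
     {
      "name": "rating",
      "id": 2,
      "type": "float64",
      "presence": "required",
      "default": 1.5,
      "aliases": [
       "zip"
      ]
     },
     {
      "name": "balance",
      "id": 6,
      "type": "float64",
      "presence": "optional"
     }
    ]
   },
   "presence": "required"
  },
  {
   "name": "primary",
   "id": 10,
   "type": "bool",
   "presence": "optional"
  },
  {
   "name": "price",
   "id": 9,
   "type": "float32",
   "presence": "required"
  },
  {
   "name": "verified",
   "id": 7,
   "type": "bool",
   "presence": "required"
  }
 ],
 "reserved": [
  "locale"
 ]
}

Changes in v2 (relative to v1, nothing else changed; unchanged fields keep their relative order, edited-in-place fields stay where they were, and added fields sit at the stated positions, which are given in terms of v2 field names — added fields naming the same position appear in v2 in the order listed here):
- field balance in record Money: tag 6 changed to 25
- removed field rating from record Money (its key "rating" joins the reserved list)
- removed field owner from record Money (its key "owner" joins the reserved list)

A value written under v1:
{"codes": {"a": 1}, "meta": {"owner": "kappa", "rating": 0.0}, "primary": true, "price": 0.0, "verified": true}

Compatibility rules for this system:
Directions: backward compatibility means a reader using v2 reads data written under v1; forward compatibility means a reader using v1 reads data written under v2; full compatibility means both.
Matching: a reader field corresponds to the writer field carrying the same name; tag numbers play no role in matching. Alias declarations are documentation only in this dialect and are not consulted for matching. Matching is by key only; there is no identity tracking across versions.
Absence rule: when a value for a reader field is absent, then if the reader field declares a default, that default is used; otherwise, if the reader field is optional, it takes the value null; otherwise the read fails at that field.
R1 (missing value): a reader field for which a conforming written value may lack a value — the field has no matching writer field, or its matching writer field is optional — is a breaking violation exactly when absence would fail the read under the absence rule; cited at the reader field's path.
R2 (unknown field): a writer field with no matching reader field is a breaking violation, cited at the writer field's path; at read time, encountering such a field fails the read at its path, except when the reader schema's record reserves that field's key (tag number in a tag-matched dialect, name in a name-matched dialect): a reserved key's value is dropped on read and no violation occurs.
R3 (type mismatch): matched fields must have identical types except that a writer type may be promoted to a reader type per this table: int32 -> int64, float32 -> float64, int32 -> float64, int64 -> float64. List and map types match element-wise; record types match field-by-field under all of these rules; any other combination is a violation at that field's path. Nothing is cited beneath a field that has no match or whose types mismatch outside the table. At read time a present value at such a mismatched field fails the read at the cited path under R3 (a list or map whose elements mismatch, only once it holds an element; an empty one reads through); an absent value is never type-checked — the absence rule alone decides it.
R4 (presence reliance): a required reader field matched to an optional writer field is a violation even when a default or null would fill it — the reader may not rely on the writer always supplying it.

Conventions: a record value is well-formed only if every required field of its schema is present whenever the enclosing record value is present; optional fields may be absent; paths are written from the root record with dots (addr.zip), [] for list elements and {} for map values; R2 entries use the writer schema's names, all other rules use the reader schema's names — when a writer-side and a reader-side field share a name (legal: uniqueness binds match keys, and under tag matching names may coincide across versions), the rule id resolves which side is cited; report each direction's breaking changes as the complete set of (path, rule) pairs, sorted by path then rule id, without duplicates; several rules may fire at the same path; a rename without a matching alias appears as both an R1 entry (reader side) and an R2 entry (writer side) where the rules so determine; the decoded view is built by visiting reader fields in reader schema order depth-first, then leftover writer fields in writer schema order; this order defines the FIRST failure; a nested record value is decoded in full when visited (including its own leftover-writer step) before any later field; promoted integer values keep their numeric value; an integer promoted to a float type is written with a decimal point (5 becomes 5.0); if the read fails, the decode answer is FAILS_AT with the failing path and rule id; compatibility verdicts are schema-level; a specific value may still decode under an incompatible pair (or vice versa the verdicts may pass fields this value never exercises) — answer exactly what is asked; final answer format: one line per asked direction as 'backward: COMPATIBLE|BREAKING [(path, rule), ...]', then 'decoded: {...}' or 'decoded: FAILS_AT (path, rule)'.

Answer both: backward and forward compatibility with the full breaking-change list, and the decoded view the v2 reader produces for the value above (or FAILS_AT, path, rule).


arrows below run writer -> reader for Account
backward analysis of Account with v2 as reader and v1 as writer:
  codes <- codes (map<string, int32> -> map<string, int32>, writer optional)
  meta <- meta (Money -> Money, writer required)
  primary <- primary (bool -> bool, writer optional)
  price <- price (float32 -> float32, writer required)
  verified <- verified (bool -> bool, writer required)
  meta.balance <- meta.balance (float64 -> float64, writer optional)
  meta.owner (writer side), unknown to reader
  meta.rating (writer side), unknown to reader
  => backward verdict for Account: COMPATIBLE, no violations
forward analysis of Account with v1 as reader and v2 as writer:
  codes <- codes (map<string, int32> -> map<string, int32>, writer optional)
  meta <- meta (Money -> Money, writer required)
  primary <- primary (bool -> bool, writer optional)
  price <- price (float32 -> float32, writer required)
  verified <- verified (bool -> bool, writer required)
  no writer field matches reader meta.owner
  no writer field matches reader meta.rating
  meta.balance <- meta.balance (float64 -> float64, writer optional)
  => forward verdict for Account: COMPATIBLE, no violations
decoding the Account value with the v2 reader:
  codes := {"a": 1}
  meta.balance := null (absent, optional -> null)
  writer meta.owner: reserved -> dropped
  writer meta.rating: reserved -> dropped
  primary := true
  price := 0.0
  verified := true
  => decoded: {"codes": {"a": 1}, "meta": {"balance": null}, "primary": true, "price": 0.0, "verified": true}

backward: COMPATIBLE []; forward: COMPATIBLE []; decoded: {"codes": {"a": 1}, "meta": {"balance": null}, "primary": true, "price": 0.0, "verified": true}


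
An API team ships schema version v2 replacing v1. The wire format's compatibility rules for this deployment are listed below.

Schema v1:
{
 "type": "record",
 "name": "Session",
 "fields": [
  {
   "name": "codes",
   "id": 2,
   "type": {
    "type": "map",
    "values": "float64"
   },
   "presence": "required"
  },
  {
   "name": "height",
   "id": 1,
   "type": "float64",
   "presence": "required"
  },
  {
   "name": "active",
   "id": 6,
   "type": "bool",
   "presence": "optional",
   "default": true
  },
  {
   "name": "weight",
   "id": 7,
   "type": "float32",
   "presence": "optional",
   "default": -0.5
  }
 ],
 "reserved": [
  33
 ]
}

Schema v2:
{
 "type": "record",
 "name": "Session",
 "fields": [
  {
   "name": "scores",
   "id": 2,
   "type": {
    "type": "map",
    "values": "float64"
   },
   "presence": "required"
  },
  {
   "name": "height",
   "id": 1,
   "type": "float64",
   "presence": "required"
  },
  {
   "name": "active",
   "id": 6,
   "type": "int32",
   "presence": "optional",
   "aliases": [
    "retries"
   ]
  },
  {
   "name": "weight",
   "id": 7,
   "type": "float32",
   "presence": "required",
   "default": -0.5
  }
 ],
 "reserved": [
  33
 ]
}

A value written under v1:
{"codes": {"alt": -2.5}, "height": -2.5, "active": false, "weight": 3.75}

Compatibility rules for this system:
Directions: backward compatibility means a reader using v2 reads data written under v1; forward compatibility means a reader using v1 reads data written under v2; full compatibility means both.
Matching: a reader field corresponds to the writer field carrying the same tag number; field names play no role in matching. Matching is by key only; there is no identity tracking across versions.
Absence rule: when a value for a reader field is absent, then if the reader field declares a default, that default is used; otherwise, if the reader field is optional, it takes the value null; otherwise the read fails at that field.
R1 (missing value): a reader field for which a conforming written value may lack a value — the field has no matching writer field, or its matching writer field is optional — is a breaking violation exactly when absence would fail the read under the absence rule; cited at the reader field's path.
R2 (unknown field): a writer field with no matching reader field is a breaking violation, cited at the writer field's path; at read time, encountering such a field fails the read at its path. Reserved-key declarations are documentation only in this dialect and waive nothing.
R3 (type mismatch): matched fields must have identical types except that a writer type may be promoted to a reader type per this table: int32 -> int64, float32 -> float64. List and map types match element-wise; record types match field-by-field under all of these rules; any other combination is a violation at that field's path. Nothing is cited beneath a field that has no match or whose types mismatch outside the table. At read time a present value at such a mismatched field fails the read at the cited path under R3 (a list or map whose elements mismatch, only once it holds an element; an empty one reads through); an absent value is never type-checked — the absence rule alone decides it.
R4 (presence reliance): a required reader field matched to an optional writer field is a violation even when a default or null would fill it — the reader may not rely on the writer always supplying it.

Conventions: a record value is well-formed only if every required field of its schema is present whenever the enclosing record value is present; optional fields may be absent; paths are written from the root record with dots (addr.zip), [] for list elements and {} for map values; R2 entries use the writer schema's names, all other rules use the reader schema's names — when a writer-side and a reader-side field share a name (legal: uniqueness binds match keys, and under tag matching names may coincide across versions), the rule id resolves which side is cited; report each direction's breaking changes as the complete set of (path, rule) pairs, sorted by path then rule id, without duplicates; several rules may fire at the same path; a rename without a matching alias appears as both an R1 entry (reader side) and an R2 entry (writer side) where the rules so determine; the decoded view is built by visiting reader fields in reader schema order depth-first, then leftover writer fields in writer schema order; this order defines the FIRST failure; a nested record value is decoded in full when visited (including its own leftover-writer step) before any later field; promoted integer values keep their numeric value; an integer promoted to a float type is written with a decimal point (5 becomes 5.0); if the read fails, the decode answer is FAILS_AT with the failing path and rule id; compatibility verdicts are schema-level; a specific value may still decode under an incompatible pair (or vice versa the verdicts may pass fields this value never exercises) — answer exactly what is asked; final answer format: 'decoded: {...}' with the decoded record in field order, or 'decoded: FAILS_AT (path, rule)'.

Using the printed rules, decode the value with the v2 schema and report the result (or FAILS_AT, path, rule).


decoded: FAILS_AT (active, R3)

arrows below run writer -> reader for Session
migrating the Session value to v2:
  scores := {"alt": -2.5} (from writer codes)
  height := -2.5
  read fails at active under R3
  => FAILS_AT (active, R3)
the other Session changes do not affect what is asked:
  renamed field codes to scores in record Session -> fires no rule on Session under this dialect and leaves the result unchanged
  field weight in record Session: optional changed to required -> shifts the Session verdicts, not this decode


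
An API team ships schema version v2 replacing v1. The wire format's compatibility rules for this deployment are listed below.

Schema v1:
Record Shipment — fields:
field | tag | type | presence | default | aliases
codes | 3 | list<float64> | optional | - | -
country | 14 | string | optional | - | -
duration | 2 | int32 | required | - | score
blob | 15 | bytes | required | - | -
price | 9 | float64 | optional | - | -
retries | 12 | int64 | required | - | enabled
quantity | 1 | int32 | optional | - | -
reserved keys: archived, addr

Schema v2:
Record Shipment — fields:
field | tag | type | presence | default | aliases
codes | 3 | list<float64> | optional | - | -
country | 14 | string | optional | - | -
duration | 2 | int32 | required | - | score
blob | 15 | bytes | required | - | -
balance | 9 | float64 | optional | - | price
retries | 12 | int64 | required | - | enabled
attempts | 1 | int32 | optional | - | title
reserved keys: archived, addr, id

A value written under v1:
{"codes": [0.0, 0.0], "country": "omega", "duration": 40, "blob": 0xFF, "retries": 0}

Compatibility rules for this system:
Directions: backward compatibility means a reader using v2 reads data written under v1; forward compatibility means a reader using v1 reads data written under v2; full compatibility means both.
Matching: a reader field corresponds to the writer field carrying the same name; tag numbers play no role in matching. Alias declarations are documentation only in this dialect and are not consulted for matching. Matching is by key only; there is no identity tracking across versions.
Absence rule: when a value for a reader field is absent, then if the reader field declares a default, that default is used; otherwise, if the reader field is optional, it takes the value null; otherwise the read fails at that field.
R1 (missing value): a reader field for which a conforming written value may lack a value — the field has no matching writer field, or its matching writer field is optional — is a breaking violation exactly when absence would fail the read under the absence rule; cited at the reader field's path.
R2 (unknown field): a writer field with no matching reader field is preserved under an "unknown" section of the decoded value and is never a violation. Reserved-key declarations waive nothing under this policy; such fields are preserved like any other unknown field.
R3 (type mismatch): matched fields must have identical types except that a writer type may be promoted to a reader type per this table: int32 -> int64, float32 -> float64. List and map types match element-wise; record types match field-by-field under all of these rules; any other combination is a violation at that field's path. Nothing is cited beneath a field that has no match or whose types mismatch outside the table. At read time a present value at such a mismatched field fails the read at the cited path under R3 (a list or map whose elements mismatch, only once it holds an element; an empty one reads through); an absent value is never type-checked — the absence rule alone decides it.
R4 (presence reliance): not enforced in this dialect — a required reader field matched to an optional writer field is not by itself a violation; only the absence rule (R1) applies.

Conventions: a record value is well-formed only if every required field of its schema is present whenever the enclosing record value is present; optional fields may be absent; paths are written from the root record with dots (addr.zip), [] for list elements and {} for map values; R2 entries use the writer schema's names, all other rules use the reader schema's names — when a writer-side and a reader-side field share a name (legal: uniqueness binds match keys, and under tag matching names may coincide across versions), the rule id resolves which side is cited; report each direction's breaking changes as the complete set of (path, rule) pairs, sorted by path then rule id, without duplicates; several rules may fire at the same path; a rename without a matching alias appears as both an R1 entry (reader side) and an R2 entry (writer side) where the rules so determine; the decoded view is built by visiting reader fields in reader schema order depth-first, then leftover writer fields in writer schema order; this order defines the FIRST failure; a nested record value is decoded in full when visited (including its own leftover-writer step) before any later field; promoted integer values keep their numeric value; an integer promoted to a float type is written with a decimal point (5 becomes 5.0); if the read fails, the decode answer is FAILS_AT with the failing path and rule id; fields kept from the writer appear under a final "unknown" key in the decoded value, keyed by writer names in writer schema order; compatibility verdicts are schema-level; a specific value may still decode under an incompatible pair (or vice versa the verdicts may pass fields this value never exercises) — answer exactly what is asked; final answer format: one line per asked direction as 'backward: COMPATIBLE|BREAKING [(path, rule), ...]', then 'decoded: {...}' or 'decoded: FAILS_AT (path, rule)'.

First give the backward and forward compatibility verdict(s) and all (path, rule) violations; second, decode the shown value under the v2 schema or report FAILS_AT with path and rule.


each type pair in Shipment: writer, then reader
backward pass over Shipment, reader schema v2, writer schema v1:
  codes <- codes (list<float64> -> list<float64>, writer optional)
  country <- country (string -> string, writer optional)
  duration <- duration (int32 -> int32, writer required)
  blob <- blob (bytes -> bytes, writer required)
  balance has no writer counterpart
  retries <- retries (int64 -> int64, writer required)
  attempts has no writer counterpart
  writer field price has no reader counterpart
  writer field quantity has no reader counterpart
  nothing fires on Shipment: backward is COMPATIBLE
forward pass over Shipment, reader schema v1, writer schema v2:
  codes <- codes (list<float64> -> list<float64>, writer optional)
  country <- country (string -> string, writer optional)
  duration <- duration (int32 -> int32, writer required)
  blob <- blob (bytes -> bytes, writer required)
  price has no writer counterpart
  retries <- retries (int64 -> int64, writer required)
  quantity has no writer counterpart
  writer field balance has no reader counterpart
  writer field attempts has no reader counterpart
  nothing fires on Shipment: forward is COMPATIBLE
decoding the Shipment value with the v2 reader:
  codes := [0.0, 0.0]
  country := "omega"
  duration := 40
  blob := 0xFF
  balance := null (not supplied -> null)
  retries := 0
  attempts := null (not supplied -> null)
  => decoded: {"codes": [0.0, 0.0], "country": "omega", "duration": 40, "blob": 0xFF, "balance": null, "retries": 0, "attempts": null}

backward: COMPATIBLE []; forward: COMPATIBLE []; decoded: {"codes": [0.0, 0.0], "country": "omega", "duration": 40, "blob": 0xFF, "balance": null, "retries": 0, "attempts": null}


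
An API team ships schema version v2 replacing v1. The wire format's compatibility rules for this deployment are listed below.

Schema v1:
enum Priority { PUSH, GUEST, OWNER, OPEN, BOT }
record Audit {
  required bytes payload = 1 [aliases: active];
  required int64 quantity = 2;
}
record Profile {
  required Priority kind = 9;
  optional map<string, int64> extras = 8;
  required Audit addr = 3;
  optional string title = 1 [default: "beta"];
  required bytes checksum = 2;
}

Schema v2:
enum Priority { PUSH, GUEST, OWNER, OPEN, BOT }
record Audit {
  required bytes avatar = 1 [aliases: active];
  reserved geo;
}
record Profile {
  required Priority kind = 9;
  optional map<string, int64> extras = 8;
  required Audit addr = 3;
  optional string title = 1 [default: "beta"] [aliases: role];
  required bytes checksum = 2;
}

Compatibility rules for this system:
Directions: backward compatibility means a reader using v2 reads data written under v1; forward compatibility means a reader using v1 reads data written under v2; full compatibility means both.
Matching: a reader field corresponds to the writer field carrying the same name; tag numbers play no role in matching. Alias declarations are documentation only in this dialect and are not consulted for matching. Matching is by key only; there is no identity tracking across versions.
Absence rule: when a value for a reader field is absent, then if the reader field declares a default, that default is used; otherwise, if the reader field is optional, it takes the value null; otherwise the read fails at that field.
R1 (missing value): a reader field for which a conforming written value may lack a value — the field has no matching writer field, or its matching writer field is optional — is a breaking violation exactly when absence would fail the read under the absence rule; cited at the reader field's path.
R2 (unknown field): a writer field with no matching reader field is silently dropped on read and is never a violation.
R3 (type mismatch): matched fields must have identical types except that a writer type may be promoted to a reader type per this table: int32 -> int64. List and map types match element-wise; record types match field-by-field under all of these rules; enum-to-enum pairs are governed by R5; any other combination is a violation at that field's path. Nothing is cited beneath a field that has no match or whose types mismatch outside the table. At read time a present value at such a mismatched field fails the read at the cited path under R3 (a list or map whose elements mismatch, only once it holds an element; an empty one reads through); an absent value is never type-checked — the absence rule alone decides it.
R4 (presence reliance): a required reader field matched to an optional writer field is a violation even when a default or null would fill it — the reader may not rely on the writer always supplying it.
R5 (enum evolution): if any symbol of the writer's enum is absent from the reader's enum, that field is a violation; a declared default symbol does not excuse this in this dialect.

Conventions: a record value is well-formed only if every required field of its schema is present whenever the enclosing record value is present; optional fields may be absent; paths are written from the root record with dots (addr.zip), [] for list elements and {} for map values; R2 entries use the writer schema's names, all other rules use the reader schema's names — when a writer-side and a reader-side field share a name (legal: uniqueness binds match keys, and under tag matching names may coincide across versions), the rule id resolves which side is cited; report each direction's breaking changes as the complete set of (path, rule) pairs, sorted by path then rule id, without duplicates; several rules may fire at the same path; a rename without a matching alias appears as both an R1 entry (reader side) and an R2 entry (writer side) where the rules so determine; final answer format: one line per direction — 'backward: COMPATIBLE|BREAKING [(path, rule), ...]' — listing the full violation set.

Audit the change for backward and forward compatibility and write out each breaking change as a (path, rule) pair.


in Profile below, arrows point writer -> reader
backward for Profile (reader v2, writer v1):
  writer required, Priority -> Priority: reader kind maps from writer kind
  writer optional, map<string, int64> -> map<string, int64>: reader extras maps from writer extras
  writer required, Audit -> Audit: reader addr maps from writer addr
  writer optional, string -> string: reader title maps from writer title
  writer required, bytes -> bytes: reader checksum maps from writer checksum
  addr.avatar: no writer-side match
  writer field addr.payload has no reader counterpart
  writer field addr.quantity has no reader counterpart
  R1 fires at addr.avatar
  => 1 violation(s): backward is BREAKING for Profile
forward for Profile (reader v1, writer v2):
  writer required, Priority -> Priority: reader kind maps from writer kind
  writer optional, map<string, int64> -> map<string, int64>: reader extras maps from writer extras
  writer required, Audit -> Audit: reader addr maps from writer addr
  writer optional, string -> string: reader title maps from writer title
  writer required, bytes -> bytes: reader checksum maps from writer checksum
  addr.payload: no writer-side match
  addr.quantity: no writer-side match
  writer field addr.avatar has no reader counterpart
  R1 fires at addr.payload
  R1 fires at addr.quantity
  => 2 violation(s): forward is BREAKING for Profile

backward: BREAKING [(addr.avatar, R1)]; forward: BREAKING [(addr.payload, R1), (addr.quantity, R1)]
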